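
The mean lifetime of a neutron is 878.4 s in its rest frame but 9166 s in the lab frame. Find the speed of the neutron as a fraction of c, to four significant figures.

γ = Δt/τ₀ = 9166/878.4 = 10.43
β = √(1 − 1/γ²) = √(1 − 0.009184) = √0.9908

v = 0.9954c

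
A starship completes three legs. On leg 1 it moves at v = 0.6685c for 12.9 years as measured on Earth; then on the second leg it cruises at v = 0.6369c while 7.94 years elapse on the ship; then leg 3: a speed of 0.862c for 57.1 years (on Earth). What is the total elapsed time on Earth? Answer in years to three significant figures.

Δt = 80.3 years

Leg 1: 12.9 years is already measured on Earth.
Leg 2: γ = 1/√(1 − 0.6369²) = 1/√0.5944 = 1.297; Δt_2 = 1.297 × 7.94 = 10.30 years.
Leg 3: 57.1 years is already measured on Earth.
Total: 12.90 + 10.30 + 57.10 years.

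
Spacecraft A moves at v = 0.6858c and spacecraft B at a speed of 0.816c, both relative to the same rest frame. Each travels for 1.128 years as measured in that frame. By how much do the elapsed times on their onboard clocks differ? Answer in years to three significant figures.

|τ_A − τ_B| = 0.169 years

A: γ = 1/√(1 − 0.6858²) = 1/√0.5297 = 1.374; τ_A = 1.128/1.374 = 0.8209 years.
B: γ = 1/√(1 − 0.816²) = 1/√0.3341 = 1.730; τ_B = 1.128/1.730 = 0.6520 years.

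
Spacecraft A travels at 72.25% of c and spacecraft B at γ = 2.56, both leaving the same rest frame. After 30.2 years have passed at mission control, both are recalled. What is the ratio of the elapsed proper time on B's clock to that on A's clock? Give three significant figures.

A: β = 0.7225; γ = 1/√(1 − 0.7225²) = 1/√0.4780 = 1.446. B: γ = 2.56.
τ_A/τ_B = γ_B/γ_A = 2.560/1.446 = 1.770, so τ_B/τ_A = 0.5650.

τ_B/τ_A = 0.565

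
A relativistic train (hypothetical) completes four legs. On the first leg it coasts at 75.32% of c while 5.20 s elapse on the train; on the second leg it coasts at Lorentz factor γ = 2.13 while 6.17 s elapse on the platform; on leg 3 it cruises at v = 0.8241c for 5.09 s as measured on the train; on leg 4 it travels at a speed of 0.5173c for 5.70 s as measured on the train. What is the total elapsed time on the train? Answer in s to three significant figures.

Leg 1: 5.20 s is already measured on the train.
Leg 2: γ = 2.13; τ_2 = 6.17/2.130 = 2.897 s.
Leg 3: 5.09 s is already measured on the train.
Leg 4: 5.70 s is already measured on the train.
Total: 5.200 + 2.897 + 5.090 + 5.700 s.

τ = 18.9 s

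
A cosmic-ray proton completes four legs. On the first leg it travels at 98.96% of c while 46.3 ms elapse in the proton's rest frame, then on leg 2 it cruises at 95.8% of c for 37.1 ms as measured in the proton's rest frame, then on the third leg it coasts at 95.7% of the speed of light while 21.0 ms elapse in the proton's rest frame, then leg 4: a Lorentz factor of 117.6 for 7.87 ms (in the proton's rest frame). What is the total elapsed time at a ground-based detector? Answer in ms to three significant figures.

Δt = 1450 ms

Leg 1: β = 0.9896; γ = 1/√(1 − 0.9896²) = 1/√0.02069 = 6.952; Δt_1 = 6.952 × 46.3 = 321.9 ms.
Leg 2: β = 0.958; γ = 1/√(1 − 0.958²) = 1/√0.08224 = 3.487; Δt_2 = 3.487 × 37.1 = 129.4 ms.
Leg 3: β = 0.957; γ = 1/√(1 − 0.957²) = 1/√0.08415 = 3.447; Δt_3 = 3.447 × 21.0 = 72.39 ms.
Leg 4: γ = 117.6; Δt_4 = 117.6 × 7.87 = 925.5 ms.
Total: 321.9 + 129.4 + 72.39 + 925.5 ms.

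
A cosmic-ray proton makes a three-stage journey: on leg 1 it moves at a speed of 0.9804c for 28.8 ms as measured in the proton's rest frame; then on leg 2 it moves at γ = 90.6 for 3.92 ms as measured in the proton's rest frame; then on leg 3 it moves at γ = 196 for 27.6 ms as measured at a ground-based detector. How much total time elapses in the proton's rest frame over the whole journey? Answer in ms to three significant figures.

Leg 1: 28.8 ms is already measured in the proton's rest frame.
Leg 2: 3.92 ms is already measured in the proton's rest frame.
Leg 3: γ = 196; τ_3 = 27.6/196.0 = 0.1408 ms.
Total: 28.80 + 3.920 + 0.1408 ms.

τ = 32.9 ms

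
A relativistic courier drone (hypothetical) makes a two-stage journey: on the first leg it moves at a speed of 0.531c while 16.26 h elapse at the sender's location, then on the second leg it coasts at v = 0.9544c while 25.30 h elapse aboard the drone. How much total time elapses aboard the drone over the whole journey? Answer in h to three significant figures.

Leg 1: γ = 1/√(1 − 0.531²) = 1/√0.7180 = 1.180; τ_1 = 16.26/1.180 = 13.78 h.
Leg 2: 25.30 h is already measured aboard the drone.
Total: 13.78 + 25.30 h.

τ = 39.1 h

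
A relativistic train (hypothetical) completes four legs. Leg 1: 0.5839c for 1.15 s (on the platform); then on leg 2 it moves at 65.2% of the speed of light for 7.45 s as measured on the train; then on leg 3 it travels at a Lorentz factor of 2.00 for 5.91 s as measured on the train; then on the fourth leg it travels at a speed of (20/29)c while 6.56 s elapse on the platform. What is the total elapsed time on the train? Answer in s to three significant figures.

τ = 19.0 s

Leg 1: γ = 1/√(1 − 0.5839²) = 1/√0.6591 = 1.232; τ_1 = 1.15/1.232 = 0.9336 s.
Leg 2: 7.45 s is already measured on the train.
Leg 3: 5.91 s is already measured on the train.
Leg 4: γ = 1/√(1 − (20/29)²) = 29/21 ≈ 1.381; τ_4 = 6.56/1.381 = 4.750 s.
Total: 0.9336 + 7.450 + 5.910 + 4.750 s.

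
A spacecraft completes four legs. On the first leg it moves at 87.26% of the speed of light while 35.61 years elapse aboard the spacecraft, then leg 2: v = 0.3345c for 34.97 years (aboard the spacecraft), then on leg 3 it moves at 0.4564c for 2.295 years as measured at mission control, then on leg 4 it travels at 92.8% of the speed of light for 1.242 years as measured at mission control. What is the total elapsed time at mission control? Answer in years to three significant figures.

Δt = 114 years

Leg 1: β = 0.8726; γ = 1/√(1 − 0.8726²) = 1/√0.2386 = 2.047; Δt_1 = 2.047 × 35.61 = 72.91 years.
Leg 2: γ = 1/√(1 − 0.3345²) = 1/√0.8881 = 1.061; Δt_2 = 1.061 × 34.97 = 37.11 years.
Leg 3: 2.295 years is already measured at mission control.
Leg 4: 1.242 years is already measured at mission control.
Total: 72.91 + 37.11 + 2.295 + 1.242 years.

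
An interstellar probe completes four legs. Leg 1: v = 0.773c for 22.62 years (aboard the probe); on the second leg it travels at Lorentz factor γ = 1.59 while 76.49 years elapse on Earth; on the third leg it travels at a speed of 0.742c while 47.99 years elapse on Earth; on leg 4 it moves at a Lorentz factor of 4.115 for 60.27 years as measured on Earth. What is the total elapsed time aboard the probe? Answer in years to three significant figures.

τ = 118 years

Leg 1: 22.62 years is already measured aboard the probe.
Leg 2: γ = 1.59; τ_2 = 76.49/1.590 = 48.11 years.
Leg 3: γ = 1/√(1 − 0.742²) = 1/√0.4494 = 1.492; τ_3 = 47.99/1.492 = 32.17 years.
Leg 4: γ = 4.115; τ_4 = 60.27/4.115 = 14.65 years.
Total: 22.62 + 48.11 + 32.17 + 14.65 years.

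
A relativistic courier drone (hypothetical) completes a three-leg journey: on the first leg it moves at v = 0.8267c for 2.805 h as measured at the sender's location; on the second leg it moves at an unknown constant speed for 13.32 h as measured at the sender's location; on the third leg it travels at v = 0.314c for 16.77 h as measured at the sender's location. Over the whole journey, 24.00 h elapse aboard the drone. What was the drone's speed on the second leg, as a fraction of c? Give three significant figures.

β = 0.873

Leg 1: γ = 1/√(1 − 0.8267²) = 1/√0.3166 = 1.777; τ_1 = 2.805/1.777 = 1.578 h.
Leg 2: speed unknown; τ_2 = 13.32/γ_2.
Leg 3: γ = 1/√(1 − 0.314²) = 1/√0.9014 = 1.053; τ_3 = 16.77/1.053 = 15.92 h.
Total proper time: 1.578 + τ_2 + 15.92 = 24.00, so τ_2 = 24.00 − 17.50 = 6.500 h.
γ_2 = 13.32/6.500 = 2.049; β = √(1 − 1/γ²) = √0.7619.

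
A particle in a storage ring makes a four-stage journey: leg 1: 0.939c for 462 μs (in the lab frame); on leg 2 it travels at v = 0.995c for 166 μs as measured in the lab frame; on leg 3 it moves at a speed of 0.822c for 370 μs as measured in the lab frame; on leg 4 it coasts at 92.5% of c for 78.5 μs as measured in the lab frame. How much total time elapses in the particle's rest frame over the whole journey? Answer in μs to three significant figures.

τ = 416 μs

Leg 1: γ = 1/√(1 − 0.939²) = 1/√0.1183 = 2.908; τ_1 = 462/2.908 = 158.9 μs.
Leg 2: γ = 1/√(1 − 0.995²) = 1/√0.009975 = 10.01; τ_2 = 166/10.01 = 16.58 μs.
Leg 3: γ = 1/√(1 − 0.822²) = 1/√0.3243 = 1.756; τ_3 = 370/1.756 = 210.7 μs.
Leg 4: β = 0.925; γ = 1/√(1 − 0.925²) = 1/√0.1444 = 2.632; τ_4 = 78.5/2.632 = 29.83 μs.
Total: 158.9 + 16.58 + 210.7 + 29.83 μs.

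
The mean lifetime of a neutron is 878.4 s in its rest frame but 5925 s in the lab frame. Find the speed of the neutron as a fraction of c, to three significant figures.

γ = Δt/τ₀ = 5925/878.4 = 6.745
β = √(1 − 1/γ²) = √(1 − 0.02198) = √0.9780

v = 0.989c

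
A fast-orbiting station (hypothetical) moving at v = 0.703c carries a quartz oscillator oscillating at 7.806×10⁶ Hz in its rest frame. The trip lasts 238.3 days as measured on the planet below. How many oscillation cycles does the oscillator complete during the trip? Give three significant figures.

N = 1.14×10¹⁴

γ = 1/√(1 − 0.703²) = 1/√0.5058 = 1.406
The oscillator's own cycle count is N = f × τ where τ is the proper time aboard the station. τ = Δt/γ = 238.3/1.406 = 169.5 days = 1.464×10⁷ s.
N = 7.806×10⁶ × 1.464×10⁷ = 1.143×10¹⁴.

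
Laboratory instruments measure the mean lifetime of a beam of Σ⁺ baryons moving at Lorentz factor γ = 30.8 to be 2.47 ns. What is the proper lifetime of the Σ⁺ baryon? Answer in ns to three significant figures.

τ₀ = 0.0802 ns

γ = 30.8
The lab-frame lifetime is the dilated interval; the proper lifetime is τ₀ = Δt/γ = 2.47/30.80 ns.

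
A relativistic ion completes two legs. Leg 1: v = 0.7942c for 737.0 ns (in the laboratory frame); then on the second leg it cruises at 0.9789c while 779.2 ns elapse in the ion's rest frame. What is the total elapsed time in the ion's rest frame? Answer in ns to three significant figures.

τ = 1230 ns

Leg 1: γ = 1/√(1 − 0.7942²) = 1/√0.3692 = 1.646; τ_1 = 737.0/1.646 = 447.8 ns.
Leg 2: 779.2 ns is already measured in the ion's rest frame.
Total: 447.8 + 779.2 ns.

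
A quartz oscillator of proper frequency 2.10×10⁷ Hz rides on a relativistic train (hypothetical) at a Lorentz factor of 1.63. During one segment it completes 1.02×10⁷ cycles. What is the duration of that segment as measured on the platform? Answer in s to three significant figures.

Δt = 0.792 s

γ = 1.63
Proper time for N cycles: τ = N/f = 1.02×10⁷/(2.10×10⁷) = 4.857×10⁻¹ s = 0.4857 s.
Lab-frame duration Δt = γτ = 1.630 × 0.4857 = 0.7917 s.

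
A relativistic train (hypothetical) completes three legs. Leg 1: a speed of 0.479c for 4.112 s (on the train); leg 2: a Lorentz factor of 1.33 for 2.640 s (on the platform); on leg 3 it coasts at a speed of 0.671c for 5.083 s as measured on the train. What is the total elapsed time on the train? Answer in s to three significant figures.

τ = 11.2 s

Leg 1: 4.112 s is already measured on the train.
Leg 2: γ = 1.33; τ_2 = 2.640/1.330 = 1.985 s.
Leg 3: 5.083 s is already measured on the train.
Total: 4.112 + 1.985 + 5.083 s.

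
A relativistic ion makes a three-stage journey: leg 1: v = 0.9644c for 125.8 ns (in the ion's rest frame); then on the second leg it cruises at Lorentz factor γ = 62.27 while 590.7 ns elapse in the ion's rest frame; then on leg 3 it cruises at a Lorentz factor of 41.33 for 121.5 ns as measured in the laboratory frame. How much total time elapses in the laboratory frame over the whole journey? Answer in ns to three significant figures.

Δt = 3.74×10⁴ ns

Leg 1: γ = 1/√(1 − 0.9644²) = 1/√0.06993 = 3.781; Δt_1 = 3.781 × 125.8 = 475.7 ns.
Leg 2: γ = 62.27; Δt_2 = 62.27 × 590.7 = 3.678×10⁴ ns.
Leg 3: 121.5 ns is already measured in the laboratory frame.
Total: 475.7 + 3.678×10⁴ + 121.5 ns.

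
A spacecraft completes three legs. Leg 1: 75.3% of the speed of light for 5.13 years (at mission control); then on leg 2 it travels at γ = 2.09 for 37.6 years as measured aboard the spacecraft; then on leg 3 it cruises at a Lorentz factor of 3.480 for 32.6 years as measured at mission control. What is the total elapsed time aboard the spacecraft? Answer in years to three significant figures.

Leg 1: β = 0.753; γ = 1/√(1 − 0.753²) = 1/√0.4330 = 1.520; τ_1 = 5.13/1.520 = 3.376 years.
Leg 2: 37.6 years is already measured aboard the spacecraft.
Leg 3: γ = 3.480; τ_3 = 32.6/3.480 = 9.368 years.
Total: 3.376 + 37.60 + 9.368 years.

τ = 50.3 years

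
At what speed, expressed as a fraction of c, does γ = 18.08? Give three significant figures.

β = 0.998

β = √(1 − 1/γ²) = √(1 − 1/18.08²) = √(1 − 0.003059) = √0.9969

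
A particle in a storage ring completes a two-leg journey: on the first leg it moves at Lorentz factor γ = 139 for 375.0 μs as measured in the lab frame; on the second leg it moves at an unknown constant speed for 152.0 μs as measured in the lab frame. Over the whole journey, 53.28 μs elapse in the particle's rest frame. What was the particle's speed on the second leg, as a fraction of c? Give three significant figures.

β = 0.943

Leg 1: γ = 139; τ_1 = 375.0/139.0 = 2.698 μs.
Leg 2: speed unknown; τ_2 = 152.0/γ_2.
Total proper time: 2.698 + τ_2 = 53.28, so τ_2 = 53.28 − 2.698 = 50.58 μs.
γ_2 = 152.0/50.58 = 3.005; β = √(1 − 1/γ²) = √0.8893.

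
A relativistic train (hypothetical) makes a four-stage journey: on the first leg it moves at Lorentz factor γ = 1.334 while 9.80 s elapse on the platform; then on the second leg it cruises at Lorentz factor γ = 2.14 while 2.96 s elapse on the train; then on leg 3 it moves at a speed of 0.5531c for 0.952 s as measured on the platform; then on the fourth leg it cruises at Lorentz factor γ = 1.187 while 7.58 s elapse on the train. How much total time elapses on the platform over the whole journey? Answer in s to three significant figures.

Δt = 26.1 s

Leg 1: 9.80 s is already measured on the platform.
Leg 2: γ = 2.14; Δt_2 = 2.140 × 2.96 = 6.334 s.
Leg 3: 0.952 s is already measured on the platform.
Leg 4: γ = 1.187; Δt_4 = 1.187 × 7.58 = 8.997 s.
Total: 9.800 + 6.334 + 0.9520 + 8.997 s.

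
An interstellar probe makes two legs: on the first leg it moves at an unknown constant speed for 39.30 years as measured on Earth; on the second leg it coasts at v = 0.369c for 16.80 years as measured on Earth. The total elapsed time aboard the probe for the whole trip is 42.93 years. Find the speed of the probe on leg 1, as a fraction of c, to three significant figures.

β = 0.719

Leg 1: speed unknown; τ_1 = 39.30/γ_1.
Leg 2: γ = 1/√(1 − 0.369²) = 1/√0.8638 = 1.076; τ_2 = 16.80/1.076 = 15.61 years.
Total proper time: τ_1 + 15.61 = 42.93, so τ_1 = 42.93 − 15.61 = 27.32 years.
γ_1 = 39.30/27.32 = 1.439; β = √(1 − 1/γ²) = √0.5169.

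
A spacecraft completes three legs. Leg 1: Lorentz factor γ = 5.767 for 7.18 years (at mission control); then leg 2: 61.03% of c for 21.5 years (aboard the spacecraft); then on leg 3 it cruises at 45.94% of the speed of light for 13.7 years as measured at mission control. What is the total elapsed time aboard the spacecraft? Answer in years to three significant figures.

τ = 34.9 years

Leg 1: γ = 5.767; τ_1 = 7.18/5.767 = 1.245 years.
Leg 2: 21.5 years is already measured aboard the spacecraft.
Leg 3: β = 0.4594; γ = 1/√(1 − 0.4594²) = 1/√0.7890 = 1.126; τ_3 = 13.7/1.126 = 12.17 years.
Total: 1.245 + 21.50 + 12.17 years.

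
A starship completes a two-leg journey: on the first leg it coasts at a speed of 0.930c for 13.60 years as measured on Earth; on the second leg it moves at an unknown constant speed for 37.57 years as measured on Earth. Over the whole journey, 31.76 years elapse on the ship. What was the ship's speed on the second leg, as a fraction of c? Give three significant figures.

Leg 1: γ = 1/√(1 − 0.930²) = 1/√0.1351 = 2.721; τ_1 = 13.60/2.721 = 4.999 years.
Leg 2: speed unknown; τ_2 = 37.57/γ_2.
Total proper time: 4.999 + τ_2 = 31.76, so τ_2 = 31.76 − 4.999 = 26.76 years.
γ_2 = 37.57/26.76 = 1.404; β = √(1 − 1/γ²) = √0.4926.

β = 0.702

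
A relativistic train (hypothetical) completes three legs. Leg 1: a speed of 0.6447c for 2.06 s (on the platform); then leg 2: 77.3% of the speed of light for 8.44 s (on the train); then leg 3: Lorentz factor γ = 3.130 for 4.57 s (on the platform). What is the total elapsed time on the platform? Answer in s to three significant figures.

Δt = 19.9 s

Leg 1: 2.06 s is already measured on the platform.
Leg 2: β = 0.773; γ = 1/√(1 − 0.773²) = 1/√0.4025 = 1.576; Δt_2 = 1.576 × 8.44 = 13.30 s.
Leg 3: 4.57 s is already measured on the platform.
Total: 2.060 + 13.30 + 4.570 s.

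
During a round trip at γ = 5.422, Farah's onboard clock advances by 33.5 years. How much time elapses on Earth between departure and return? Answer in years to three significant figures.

γ = 5.422
Earth-frame duration is the dilated interval: Δt = γτ = 5.422 × 33.5 years.

Δt = 182 years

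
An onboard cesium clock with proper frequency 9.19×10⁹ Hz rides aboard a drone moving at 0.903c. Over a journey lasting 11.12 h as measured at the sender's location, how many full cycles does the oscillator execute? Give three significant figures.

N = 1.58×10¹⁴

γ = 1/√(1 − 0.903²) = 1/√0.1846 = 2.328
The oscillator's own cycle count is N = f × τ where τ is the proper time aboard the drone. τ = Δt/γ = 11.12/2.328 = 4.778 h = 1.720×10⁴ s.
N = 9.19×10⁹ × 1.720×10⁴ = 1.581×10¹⁴.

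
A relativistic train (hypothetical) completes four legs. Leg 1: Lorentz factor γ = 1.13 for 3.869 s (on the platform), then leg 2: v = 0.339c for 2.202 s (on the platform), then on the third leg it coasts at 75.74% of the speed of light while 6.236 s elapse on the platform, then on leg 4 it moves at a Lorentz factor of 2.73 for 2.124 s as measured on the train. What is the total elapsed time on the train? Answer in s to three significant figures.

Leg 1: γ = 1.13; τ_1 = 3.869/1.130 = 3.424 s.
Leg 2: γ = 1/√(1 − 0.339²) = 1/√0.8851 = 1.063; τ_2 = 2.202/1.063 = 2.072 s.
Leg 3: β = 0.7574; γ = 1/√(1 − 0.7574²) = 1/√0.4263 = 1.532; τ_3 = 6.236/1.532 = 4.072 s.
Leg 4: 2.124 s is already measured on the train.
Total: 3.424 + 2.072 + 4.072 + 2.124 s.

τ = 11.7 s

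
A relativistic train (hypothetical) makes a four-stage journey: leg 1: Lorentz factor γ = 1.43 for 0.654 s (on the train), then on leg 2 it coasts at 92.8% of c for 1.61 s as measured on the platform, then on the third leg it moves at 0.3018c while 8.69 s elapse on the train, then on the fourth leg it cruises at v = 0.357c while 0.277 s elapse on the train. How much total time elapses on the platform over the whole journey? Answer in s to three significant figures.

Leg 1: γ = 1.43; Δt_1 = 1.430 × 0.654 = 0.9352 s.
Leg 2: 1.61 s is already measured on the platform.
Leg 3: γ = 1/√(1 − 0.3018²) = 1/√0.9089 = 1.049; Δt_3 = 1.049 × 8.69 = 9.115 s.
Leg 4: γ = 1/√(1 − 0.357²) = 1/√0.8726 = 1.071; Δt_4 = 1.071 × 0.277 = 0.2965 s.
Total: 0.9352 + 1.610 + 9.115 + 0.2965 s.

Δt = 12.0 s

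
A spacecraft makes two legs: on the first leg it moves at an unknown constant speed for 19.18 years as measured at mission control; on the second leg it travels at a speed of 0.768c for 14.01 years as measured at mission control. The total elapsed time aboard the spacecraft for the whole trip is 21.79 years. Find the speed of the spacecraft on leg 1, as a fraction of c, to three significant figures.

β = 0.744

Leg 1: speed unknown; τ_1 = 19.18/γ_1.
Leg 2: γ = 1/√(1 − 0.768²) = 1/√0.4102 = 1.561; τ_2 = 14.01/1.561 = 8.973 years.
Total proper time: τ_1 + 8.973 = 21.79, so τ_1 = 21.79 − 8.973 = 12.82 years.
γ_1 = 19.18/12.82 = 1.496; β = √(1 − 1/γ²) = √0.5534.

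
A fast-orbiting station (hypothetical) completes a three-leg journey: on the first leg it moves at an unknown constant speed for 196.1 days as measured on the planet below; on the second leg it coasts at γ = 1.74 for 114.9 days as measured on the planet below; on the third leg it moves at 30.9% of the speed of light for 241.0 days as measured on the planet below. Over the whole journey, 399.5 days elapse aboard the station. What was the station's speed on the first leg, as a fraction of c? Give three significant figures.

Leg 1: speed unknown; τ_1 = 196.1/γ_1.
Leg 2: γ = 1.74; τ_2 = 114.9/1.740 = 66.03 days.
Leg 3: β = 0.309; γ = 1/√(1 − 0.309²) = 1/√0.9045 = 1.051; τ_3 = 241.0/1.051 = 229.2 days.
Total proper time: τ_1 + 66.03 + 229.2 = 399.5, so τ_1 = 399.5 − 295.2 = 104.3 days.
γ_1 = 196.1/104.3 = 1.881; β = √(1 − 1/γ²) = √0.7173.

β = 0.847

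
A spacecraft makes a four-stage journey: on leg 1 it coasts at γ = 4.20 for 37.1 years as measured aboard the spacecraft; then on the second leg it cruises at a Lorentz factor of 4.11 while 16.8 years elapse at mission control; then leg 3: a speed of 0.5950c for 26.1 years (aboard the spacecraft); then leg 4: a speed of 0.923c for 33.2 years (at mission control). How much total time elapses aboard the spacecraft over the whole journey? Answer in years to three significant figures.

τ = 80.1 years

Leg 1: 37.1 years is already measured aboard the spacecraft.
Leg 2: γ = 4.11; τ_2 = 16.8/4.110 = 4.088 years.
Leg 3: 26.1 years is already measured aboard the spacecraft.
Leg 4: γ = 1/√(1 − 0.923²) = 1/√0.1481 = 2.599; τ_4 = 33.2/2.599 = 12.78 years.
Total: 37.10 + 4.088 + 26.10 + 12.78 years.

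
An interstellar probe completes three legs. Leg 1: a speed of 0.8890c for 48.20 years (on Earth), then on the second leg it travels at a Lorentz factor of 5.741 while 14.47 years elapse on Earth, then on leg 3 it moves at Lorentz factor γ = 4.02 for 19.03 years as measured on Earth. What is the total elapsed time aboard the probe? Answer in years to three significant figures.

τ = 29.3 years

Leg 1: γ = 1/√(1 − 0.8890²) = 1/√0.2097 = 2.184; τ_1 = 48.20/2.184 = 22.07 years.
Leg 2: γ = 5.741; τ_2 = 14.47/5.741 = 2.520 years.
Leg 3: γ = 4.02; τ_3 = 19.03/4.020 = 4.734 years.
Total: 22.07 + 2.520 + 4.734 years.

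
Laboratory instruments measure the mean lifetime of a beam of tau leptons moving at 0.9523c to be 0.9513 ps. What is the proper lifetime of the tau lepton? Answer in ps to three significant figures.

γ = 1/√(1 − 0.9523²) = 1/√0.09312 = 3.277
The lab-frame lifetime is the dilated interval; the proper lifetime is τ₀ = Δt/γ = 0.9513/3.277 ps.

τ₀ = 0.290 ps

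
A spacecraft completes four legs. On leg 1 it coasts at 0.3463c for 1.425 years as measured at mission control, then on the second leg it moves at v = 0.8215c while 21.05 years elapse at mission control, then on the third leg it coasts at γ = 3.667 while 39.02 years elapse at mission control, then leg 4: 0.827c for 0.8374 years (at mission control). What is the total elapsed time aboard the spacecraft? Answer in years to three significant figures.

Leg 1: γ = 1/√(1 − 0.3463²) = 1/√0.8801 = 1.066; τ_1 = 1.425/1.066 = 1.337 years.
Leg 2: γ = 1/√(1 − 0.8215²) = 1/√0.3251 = 1.754; τ_2 = 21.05/1.754 = 12.00 years.
Leg 3: γ = 3.667; τ_3 = 39.02/3.667 = 10.64 years.
Leg 4: γ = 1/√(1 − 0.827²) = 1/√0.3161 = 1.779; τ_4 = 0.8374/1.779 = 0.4708 years.
Total: 1.337 + 12.00 + 10.64 + 0.4708 years.

τ = 24.5 years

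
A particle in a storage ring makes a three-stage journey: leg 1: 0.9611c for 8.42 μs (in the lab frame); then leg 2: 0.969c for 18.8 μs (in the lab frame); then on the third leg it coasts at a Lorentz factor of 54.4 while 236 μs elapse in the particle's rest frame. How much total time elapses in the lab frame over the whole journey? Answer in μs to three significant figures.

Δt = 1.29×10⁴ μs

Leg 1: 8.42 μs is already measured in the lab frame.
Leg 2: 18.8 μs is already measured in the lab frame.
Leg 3: γ = 54.4; Δt_3 = 54.40 × 236 = 1.284×10⁴ μs.
Total: 8.420 + 18.80 + 1.284×10⁴ μs.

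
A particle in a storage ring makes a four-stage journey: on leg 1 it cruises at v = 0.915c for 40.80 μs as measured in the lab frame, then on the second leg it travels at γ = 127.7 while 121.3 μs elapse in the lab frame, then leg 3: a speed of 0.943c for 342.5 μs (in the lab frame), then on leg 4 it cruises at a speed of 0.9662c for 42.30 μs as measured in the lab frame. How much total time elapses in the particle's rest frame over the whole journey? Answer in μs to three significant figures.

τ = 142 μs

Leg 1: γ = 1/√(1 − 0.915²) = 1/√0.1628 = 2.479; τ_1 = 40.80/2.479 = 16.46 μs.
Leg 2: γ = 127.7; τ_2 = 121.3/127.7 = 0.9499 μs.
Leg 3: γ = 1/√(1 − 0.943²) = 1/√0.1108 = 3.005; τ_3 = 342.5/3.005 = 114.0 μs.
Leg 4: γ = 1/√(1 − 0.9662²) = 1/√0.06646 = 3.879; τ_4 = 42.30/3.879 = 10.90 μs.
Total: 16.46 + 0.9499 + 114.0 + 10.90 μs.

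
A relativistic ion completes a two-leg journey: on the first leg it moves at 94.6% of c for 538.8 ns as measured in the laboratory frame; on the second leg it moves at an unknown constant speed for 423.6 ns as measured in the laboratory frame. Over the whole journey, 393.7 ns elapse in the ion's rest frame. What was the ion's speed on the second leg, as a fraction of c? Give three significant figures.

Leg 1: β = 0.946; γ = 1/√(1 − 0.946²) = 1/√0.1051 = 3.085; τ_1 = 538.8/3.085 = 174.7 ns.
Leg 2: speed unknown; τ_2 = 423.6/γ_2.
Total proper time: 174.7 + τ_2 = 393.7, so τ_2 = 393.7 − 174.7 = 219.0 ns.
γ_2 = 423.6/219.0 = 1.934; β = √(1 − 1/γ²) = √0.7326.

β = 0.856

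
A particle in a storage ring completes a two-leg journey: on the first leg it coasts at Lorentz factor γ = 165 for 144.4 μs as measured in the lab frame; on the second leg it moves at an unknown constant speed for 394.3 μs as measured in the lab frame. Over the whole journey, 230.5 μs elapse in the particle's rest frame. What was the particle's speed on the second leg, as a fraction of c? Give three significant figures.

β = 0.813

Leg 1: γ = 165; τ_1 = 144.4/165.0 = 0.8752 μs.
Leg 2: speed unknown; τ_2 = 394.3/γ_2.
Total proper time: 0.8752 + τ_2 = 230.5, so τ_2 = 230.5 − 0.8752 = 229.6 μs.
γ_2 = 394.3/229.6 = 1.717; β = √(1 − 1/γ²) = √0.6609.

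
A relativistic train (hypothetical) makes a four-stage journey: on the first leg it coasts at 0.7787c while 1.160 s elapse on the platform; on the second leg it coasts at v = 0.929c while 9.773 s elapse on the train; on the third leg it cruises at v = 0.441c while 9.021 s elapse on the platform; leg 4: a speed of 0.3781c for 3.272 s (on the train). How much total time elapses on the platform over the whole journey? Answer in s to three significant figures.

Leg 1: 1.160 s is already measured on the platform.
Leg 2: γ = 1/√(1 − 0.929²) = 1/√0.1370 = 2.702; Δt_2 = 2.702 × 9.773 = 26.41 s.
Leg 3: 9.021 s is already measured on the platform.
Leg 4: γ = 1/√(1 − 0.3781²) = 1/√0.8570 = 1.080; Δt_4 = 1.080 × 3.272 = 3.534 s.
Total: 1.160 + 26.41 + 9.021 + 3.534 s.

Δt = 40.1 s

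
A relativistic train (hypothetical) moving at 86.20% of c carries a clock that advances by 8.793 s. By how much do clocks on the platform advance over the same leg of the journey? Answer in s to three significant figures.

Δt = 17.3 s

β = 0.8620; γ = 1/√(1 − 0.8620²) = 1/√0.2570 = 1.973
The interval measured on the train is the proper time (both events occur at the same place in that frame); the lab-frame interval is Δt = γτ = 1.973 × 8.793 s.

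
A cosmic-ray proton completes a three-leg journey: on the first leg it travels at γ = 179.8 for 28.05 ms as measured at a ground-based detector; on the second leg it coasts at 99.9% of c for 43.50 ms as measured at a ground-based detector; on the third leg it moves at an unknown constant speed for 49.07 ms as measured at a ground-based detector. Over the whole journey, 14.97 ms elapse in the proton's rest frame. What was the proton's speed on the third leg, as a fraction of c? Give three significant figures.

β = 0.965

Leg 1: γ = 179.8; τ_1 = 28.05/179.8 = 0.1560 ms.
Leg 2: β = 0.999; γ = 1/√(1 − 0.999²) = 1/√0.001999 = 22.37; τ_2 = 43.50/22.37 = 1.945 ms.
Leg 3: speed unknown; τ_3 = 49.07/γ_3.
Total proper time: 0.1560 + 1.945 + τ_3 = 14.97, so τ_3 = 14.97 − 2.101 = 12.87 ms.
γ_3 = 49.07/12.87 = 3.813; β = √(1 − 1/γ²) = √0.9312.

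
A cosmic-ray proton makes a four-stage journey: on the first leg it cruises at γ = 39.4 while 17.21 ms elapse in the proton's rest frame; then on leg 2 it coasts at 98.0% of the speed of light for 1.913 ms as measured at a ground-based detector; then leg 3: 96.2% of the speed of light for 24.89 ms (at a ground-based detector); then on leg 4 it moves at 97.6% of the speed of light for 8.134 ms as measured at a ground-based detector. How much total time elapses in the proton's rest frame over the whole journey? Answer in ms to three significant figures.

τ = 26.2 ms

Leg 1: 17.21 ms is already measured in the proton's rest frame.
Leg 2: β = 0.980; γ = 1/√(1 − 0.980²) = 1/√0.03960 = 5.025; τ_2 = 1.913/5.025 = 0.3807 ms.
Leg 3: β = 0.962; γ = 1/√(1 − 0.962²) = 1/√0.07456 = 3.662; τ_3 = 24.89/3.662 = 6.796 ms.
Leg 4: β = 0.976; γ = 1/√(1 − 0.976²) = 1/√0.04742 = 4.592; τ_4 = 8.134/4.592 = 1.771 ms.
Total: 17.21 + 0.3807 + 6.796 + 1.771 ms.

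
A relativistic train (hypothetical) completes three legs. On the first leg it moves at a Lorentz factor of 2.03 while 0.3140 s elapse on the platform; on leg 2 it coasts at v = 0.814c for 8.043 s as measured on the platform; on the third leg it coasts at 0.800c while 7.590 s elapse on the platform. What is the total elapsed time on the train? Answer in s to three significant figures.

τ = 9.38 s

Leg 1: γ = 2.03; τ_1 = 0.3140/2.030 = 0.1547 s.
Leg 2: γ = 1/√(1 − 0.814²) = 1/√0.3374 = 1.722; τ_2 = 8.043/1.722 = 4.672 s.
Leg 3: γ = 1/√(1 − 0.800²) = 5/3 ≈ 1.667; τ_3 = 7.590/1.667 = 4.554 s.
Total: 0.1547 + 4.672 + 4.554 s.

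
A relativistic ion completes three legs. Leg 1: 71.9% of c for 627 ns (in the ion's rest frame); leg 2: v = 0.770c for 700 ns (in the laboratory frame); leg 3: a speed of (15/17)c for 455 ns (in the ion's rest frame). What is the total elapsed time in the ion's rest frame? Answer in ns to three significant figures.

τ = 1530 ns

Leg 1: 627 ns is already measured in the ion's rest frame.
Leg 2: γ = 1/√(1 − 0.770²) = 1/√0.4071 = 1.567; τ_2 = 700/1.567 = 446.6 ns.
Leg 3: 455 ns is already measured in the ion's rest frame.
Total: 627.0 + 446.6 + 455.0 ns.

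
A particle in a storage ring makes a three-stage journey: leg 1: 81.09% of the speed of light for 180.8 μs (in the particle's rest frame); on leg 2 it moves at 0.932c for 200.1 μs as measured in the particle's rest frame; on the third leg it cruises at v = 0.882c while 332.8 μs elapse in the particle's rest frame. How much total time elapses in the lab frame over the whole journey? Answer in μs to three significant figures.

Δt = 1570 μs

Leg 1: β = 0.8109; γ = 1/√(1 − 0.8109²) = 1/√0.3424 = 1.709; Δt_1 = 1.709 × 180.8 = 309.0 μs.
Leg 2: γ = 1/√(1 − 0.932²) = 1/√0.1314 = 2.759; Δt_2 = 2.759 × 200.1 = 552.1 μs.
Leg 3: γ = 1/√(1 − 0.882²) = 1/√0.2221 = 2.122; Δt_3 = 2.122 × 332.8 = 706.2 μs.
Total: 309.0 + 552.1 + 706.2 μs.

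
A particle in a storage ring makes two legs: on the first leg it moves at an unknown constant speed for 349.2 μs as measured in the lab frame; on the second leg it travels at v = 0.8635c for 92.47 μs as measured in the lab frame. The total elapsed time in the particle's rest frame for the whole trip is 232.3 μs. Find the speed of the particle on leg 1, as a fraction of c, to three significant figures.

β = 0.847

Leg 1: speed unknown; τ_1 = 349.2/γ_1.
Leg 2: γ = 1/√(1 − 0.8635²) = 1/√0.2544 = 1.983; τ_2 = 92.47/1.983 = 46.64 μs.
Total proper time: τ_1 + 46.64 = 232.3, so τ_1 = 232.3 − 46.64 = 185.7 μs.
γ_1 = 349.2/185.7 = 1.881; β = √(1 − 1/γ²) = √0.7173.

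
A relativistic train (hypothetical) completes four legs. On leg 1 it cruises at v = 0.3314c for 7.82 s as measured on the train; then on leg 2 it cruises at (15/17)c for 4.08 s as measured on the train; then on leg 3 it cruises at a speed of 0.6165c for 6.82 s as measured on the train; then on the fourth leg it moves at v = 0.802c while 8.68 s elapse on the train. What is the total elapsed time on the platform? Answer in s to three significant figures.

Δt = 40.2 s

Leg 1: γ = 1/√(1 − 0.3314²) = 1/√0.8902 = 1.060; Δt_1 = 1.060 × 7.82 = 8.288 s.
Leg 2: γ = 1/√(1 − (15/17)²) = 17/8 = 2.125; Δt_2 = 2.125 × 4.08 = 8.670 s.
Leg 3: γ = 1/√(1 − 0.6165²) = 1/√0.6199 = 1.270; Δt_3 = 1.270 × 6.82 = 8.662 s.
Leg 4: γ = 1/√(1 − 0.802²) = 1/√0.3568 = 1.674; Δt_4 = 1.674 × 8.68 = 14.53 s.
Total: 8.288 + 8.670 + 8.662 + 14.53 s.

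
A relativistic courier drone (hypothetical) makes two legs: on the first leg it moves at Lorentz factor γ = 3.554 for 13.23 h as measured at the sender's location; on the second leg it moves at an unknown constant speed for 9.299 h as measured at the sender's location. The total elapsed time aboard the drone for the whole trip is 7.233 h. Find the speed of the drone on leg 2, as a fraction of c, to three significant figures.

Leg 1: γ = 3.554; τ_1 = 13.23/3.554 = 3.723 h.
Leg 2: speed unknown; τ_2 = 9.299/γ_2.
Total proper time: 3.723 + τ_2 = 7.233, so τ_2 = 7.233 − 3.723 = 3.510 h.
γ_2 = 9.299/3.510 = 2.649; β = √(1 − 1/γ²) = √0.8575.

β = 0.926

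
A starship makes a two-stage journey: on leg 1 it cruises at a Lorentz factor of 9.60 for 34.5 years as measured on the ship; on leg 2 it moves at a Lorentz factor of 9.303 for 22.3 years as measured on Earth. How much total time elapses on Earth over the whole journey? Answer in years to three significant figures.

Leg 1: γ = 9.60; Δt_1 = 9.600 × 34.5 = 331.2 years.
Leg 2: 22.3 years is already measured on Earth.
Total: 331.2 + 22.30 years.

Δt = 354 years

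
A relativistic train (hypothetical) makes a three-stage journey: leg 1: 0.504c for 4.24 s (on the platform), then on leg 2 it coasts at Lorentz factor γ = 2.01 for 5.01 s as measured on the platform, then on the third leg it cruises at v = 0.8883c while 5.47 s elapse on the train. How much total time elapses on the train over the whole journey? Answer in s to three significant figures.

τ = 11.6 s

Leg 1: γ = 1/√(1 − 0.504²) = 1/√0.7460 = 1.158; τ_1 = 4.24/1.158 = 3.662 s.
Leg 2: γ = 2.01; τ_2 = 5.01/2.010 = 2.493 s.
Leg 3: 5.47 s is already measured on the train.
Total: 3.662 + 2.493 + 5.470 s.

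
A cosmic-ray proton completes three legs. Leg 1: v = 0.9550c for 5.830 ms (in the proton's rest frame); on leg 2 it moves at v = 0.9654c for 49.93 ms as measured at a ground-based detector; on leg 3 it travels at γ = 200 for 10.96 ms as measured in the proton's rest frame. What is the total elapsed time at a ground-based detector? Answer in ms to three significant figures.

Leg 1: γ = 1/√(1 − 0.9550²) = 1/√0.08798 = 3.371; Δt_1 = 3.371 × 5.830 = 19.66 ms.
Leg 2: 49.93 ms is already measured at a ground-based detector.
Leg 3: γ = 200; Δt_3 = 200.0 × 10.96 = 2192 ms.
Total: 19.66 + 49.93 + 2192 ms.

Δt = 2260 ms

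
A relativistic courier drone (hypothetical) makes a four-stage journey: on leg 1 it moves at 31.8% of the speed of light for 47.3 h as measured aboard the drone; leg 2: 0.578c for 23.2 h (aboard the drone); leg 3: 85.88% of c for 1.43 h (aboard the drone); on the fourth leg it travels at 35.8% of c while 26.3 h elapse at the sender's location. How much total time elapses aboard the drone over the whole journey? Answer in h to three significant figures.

τ = 96.5 h

Leg 1: 47.3 h is already measured aboard the drone.
Leg 2: 23.2 h is already measured aboard the drone.
Leg 3: 1.43 h is already measured aboard the drone.
Leg 4: β = 0.358; γ = 1/√(1 − 0.358²) = 1/√0.8718 = 1.071; τ_4 = 26.3/1.071 = 24.56 h.
Total: 47.30 + 23.20 + 1.430 + 24.56 h.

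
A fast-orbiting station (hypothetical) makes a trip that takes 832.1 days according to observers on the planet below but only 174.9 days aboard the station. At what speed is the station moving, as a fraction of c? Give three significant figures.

β = 0.978

The proper time is measured aboard the station (both events occur at the station's location); Δt is measured on the planet below. γ = Δt/τ = 832.1/174.9 = 4.758.
β = √(1 − 1/γ²) = √(1 − 0.04418) = √0.9558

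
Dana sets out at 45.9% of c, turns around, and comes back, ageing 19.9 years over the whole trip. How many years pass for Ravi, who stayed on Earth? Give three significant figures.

β = 0.459; γ = 1/√(1 − 0.459²) = 1/√0.7893 = 1.126
Earth-frame duration is the dilated interval: Δt = γτ = 1.126 × 19.9 years.

Δt = 22.4 years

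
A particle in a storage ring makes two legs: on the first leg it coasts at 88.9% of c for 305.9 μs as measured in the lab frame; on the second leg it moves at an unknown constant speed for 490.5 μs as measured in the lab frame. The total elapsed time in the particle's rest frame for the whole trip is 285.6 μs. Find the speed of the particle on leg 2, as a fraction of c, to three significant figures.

β = 0.955

Leg 1: β = 0.889; γ = 1/√(1 − 0.889²) = 1/√0.2097 = 2.184; τ_1 = 305.9/2.184 = 140.1 μs.
Leg 2: speed unknown; τ_2 = 490.5/γ_2.
Total proper time: 140.1 + τ_2 = 285.6, so τ_2 = 285.6 − 140.1 = 145.5 μs.
γ_2 = 490.5/145.5 = 3.371; β = √(1 − 1/γ²) = √0.9120.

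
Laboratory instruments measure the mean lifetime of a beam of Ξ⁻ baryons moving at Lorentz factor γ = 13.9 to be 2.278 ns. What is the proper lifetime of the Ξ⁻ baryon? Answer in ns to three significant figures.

γ = 13.9
The lab-frame lifetime is the dilated interval; the proper lifetime is τ₀ = Δt/γ = 2.278/13.90 ns.

τ₀ = 0.164 ns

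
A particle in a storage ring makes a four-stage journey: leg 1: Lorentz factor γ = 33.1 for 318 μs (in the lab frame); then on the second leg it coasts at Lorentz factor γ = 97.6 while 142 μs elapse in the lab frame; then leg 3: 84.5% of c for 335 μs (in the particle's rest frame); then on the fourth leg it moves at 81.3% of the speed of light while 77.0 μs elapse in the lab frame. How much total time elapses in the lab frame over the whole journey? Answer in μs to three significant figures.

Leg 1: 318 μs is already measured in the lab frame.
Leg 2: 142 μs is already measured in the lab frame.
Leg 3: β = 0.845; γ = 1/√(1 − 0.845²) = 1/√0.2860 = 1.870; Δt_3 = 1.870 × 335 = 626.4 μs.
Leg 4: 77.0 μs is already measured in the lab frame.
Total: 318.0 + 142.0 + 626.4 + 77.00 μs.

Δt = 1160 μs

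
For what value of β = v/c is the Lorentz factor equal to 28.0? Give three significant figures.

β = √(1 − 1/γ²) = √(1 − 1/28.0²) = √(1 − 0.001276) = √0.9987

β = 0.999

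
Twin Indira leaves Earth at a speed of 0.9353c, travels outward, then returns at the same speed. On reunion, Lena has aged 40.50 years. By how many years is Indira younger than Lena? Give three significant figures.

γ = 1/√(1 − 0.9353²) = 1/√0.1252 = 2.826
Indira's elapsed proper time: τ = 40.50/2.826 = 14.33 years.
Age gap = Δt − τ = 40.50 − 14.33 years.

Δt − τ = 26.2 years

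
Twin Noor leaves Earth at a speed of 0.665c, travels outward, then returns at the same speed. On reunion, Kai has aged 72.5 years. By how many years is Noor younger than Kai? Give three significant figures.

γ = 1/√(1 − 0.665²) = 1/√0.5578 = 1.339
Noor's elapsed proper time: τ = 72.5/1.339 = 54.15 years.
Age gap = Δt − τ = 72.5 − 54.15 years.

Δt − τ = 18.4 years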